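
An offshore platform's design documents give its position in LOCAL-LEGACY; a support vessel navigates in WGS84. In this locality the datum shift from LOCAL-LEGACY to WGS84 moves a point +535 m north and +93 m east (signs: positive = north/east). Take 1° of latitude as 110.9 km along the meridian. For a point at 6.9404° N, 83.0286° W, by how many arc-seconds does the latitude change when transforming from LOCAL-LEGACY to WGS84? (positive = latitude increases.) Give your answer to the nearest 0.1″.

1° of latitude = 110.9 km, so Δφ = 535.0 / 110900 = 0.0048242° = 17.367″.

Δφ = 17.4″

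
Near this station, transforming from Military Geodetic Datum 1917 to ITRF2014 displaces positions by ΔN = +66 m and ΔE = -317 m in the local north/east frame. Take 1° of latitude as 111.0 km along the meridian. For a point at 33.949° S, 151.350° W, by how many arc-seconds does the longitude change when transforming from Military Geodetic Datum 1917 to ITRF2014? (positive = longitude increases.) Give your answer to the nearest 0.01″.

Δλ = -12.39″

At latitude -33.949°, cos φ = 0.829535.
1° of longitude at this latitude = 111.0 × cos φ = 92.08 km, so Δλ = -317.0 / 92078.4 = -0.0034427° = -12.394″.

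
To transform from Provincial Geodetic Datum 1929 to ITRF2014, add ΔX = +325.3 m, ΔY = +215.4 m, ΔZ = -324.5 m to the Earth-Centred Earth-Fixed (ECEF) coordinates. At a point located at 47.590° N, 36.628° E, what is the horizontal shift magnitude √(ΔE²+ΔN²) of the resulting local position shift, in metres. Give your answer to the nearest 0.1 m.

506.9 m

At φ = 47.590°, λ = 36.628°: sin φ = 0.738338, cos φ = 0.674431, sin λ = 0.596617, cos λ = 0.802526.
ΔE = −sin λ·ΔX + cos λ·ΔY = −(0.596617)·(325.3) + (0.802526)·(215.4) = -21.22 m.
ΔN = −sin φ cos λ·ΔX − sin φ sin λ·ΔY + cos φ·ΔZ = −(0.738338)(0.802526)(325.3) − (0.738338)(0.596617)(215.4) + (0.674431)(-324.5) = -506.49 m.
Horizontal magnitude = √(ΔE² + ΔN²) = √((-21.22)² + (-506.49)²) = 506.93 m.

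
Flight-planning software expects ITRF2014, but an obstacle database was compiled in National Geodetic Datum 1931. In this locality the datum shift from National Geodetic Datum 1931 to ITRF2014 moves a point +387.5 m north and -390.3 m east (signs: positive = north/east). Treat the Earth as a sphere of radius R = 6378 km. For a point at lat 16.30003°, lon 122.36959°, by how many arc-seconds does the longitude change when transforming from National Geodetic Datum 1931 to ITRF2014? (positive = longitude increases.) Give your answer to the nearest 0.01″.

Δλ = -13.15″

At latitude 16.30003°, cos φ = 0.959805.
One radian of longitude at latitude φ spans R cos φ, so Δλ = ΔE / (R cos φ) = -390.3 / (6378000 × 0.959805) = -6.3757e-05 rad = -13.151″.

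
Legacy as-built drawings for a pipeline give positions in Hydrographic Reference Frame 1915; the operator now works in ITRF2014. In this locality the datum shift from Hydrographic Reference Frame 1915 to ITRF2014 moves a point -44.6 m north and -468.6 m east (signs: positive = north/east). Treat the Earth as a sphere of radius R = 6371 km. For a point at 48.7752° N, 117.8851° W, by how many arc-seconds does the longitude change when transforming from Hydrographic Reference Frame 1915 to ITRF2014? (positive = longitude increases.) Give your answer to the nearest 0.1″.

At latitude 48.7752°, cos φ = 0.659015.
One radian of longitude at latitude φ spans R cos φ, so Δλ = ΔE / (R cos φ) = -468.6 / (6371000 × 0.659015) = -1.1161e-04 rad = -23.021″.

Δλ = -23.0″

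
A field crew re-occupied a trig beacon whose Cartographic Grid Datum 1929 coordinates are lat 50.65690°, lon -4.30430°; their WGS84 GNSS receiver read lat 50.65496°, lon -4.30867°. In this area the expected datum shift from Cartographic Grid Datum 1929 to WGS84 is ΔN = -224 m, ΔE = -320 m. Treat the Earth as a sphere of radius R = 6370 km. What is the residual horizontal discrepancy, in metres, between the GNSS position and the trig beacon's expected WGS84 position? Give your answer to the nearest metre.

Observed coordinate differences: Δφ = -0.00194°, Δλ = -0.00437°.
Converting to metres (1° lat = 111177 m, cos φ = 0.633963): observed ΔN = -215.7 m, observed ΔE = -308.0 m.
Subtracting the expected shift leaves a residual of -215.7 − (-224) = 8.3 m north and -308.0 − (-320) = 12.0 m east.
Residual distance = √(8.3² + 12.0²) = 14.6 m.

15 m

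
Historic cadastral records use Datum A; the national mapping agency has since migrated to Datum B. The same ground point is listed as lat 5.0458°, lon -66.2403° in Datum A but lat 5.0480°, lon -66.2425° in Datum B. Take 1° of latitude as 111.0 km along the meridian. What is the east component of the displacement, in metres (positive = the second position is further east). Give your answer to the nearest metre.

Δφ = 5.0480° − 5.0458° = +0.0022°; Δλ = -66.2425° − -66.2403° = -0.0022°.
ΔN = Δφ × 111000 = 244.2 m; ΔE = Δλ × 111000 × cos(5.0458°) = -0.0022 × 111000 × 0.996125 = -243.3 m.

ΔE = -243 m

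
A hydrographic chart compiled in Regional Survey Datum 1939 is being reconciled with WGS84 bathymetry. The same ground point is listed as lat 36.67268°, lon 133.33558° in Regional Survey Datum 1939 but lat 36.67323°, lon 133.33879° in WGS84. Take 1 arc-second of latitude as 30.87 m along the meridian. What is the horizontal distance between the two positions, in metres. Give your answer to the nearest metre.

293 m

Δφ = 36.67323° − 36.67268° = +0.00055°; Δλ = 133.33879° − 133.33558° = +0.00321°.
1° of latitude = 3600 × 30.87 = 111132 m.
ΔN = Δφ × 111132 = 61.1 m; ΔE = Δλ × 111132 × cos(36.67268°) = +0.00321 × 111132 × 0.802061 = 286.1 m.
Distance = √(ΔE² + ΔN²) = √(286.1² + 61.1²) = 292.6 m.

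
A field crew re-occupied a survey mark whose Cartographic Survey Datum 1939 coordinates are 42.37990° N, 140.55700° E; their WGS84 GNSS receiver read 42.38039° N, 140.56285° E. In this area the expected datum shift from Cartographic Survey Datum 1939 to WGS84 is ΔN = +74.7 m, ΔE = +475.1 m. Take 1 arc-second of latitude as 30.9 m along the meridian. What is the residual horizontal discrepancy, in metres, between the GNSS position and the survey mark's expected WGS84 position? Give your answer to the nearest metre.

Observed coordinate differences: Δφ = +0.00049°, Δλ = +0.00585°.
Converting to metres (1° lat = 111240 m, cos φ = 0.738692): observed ΔN = 54.5 m, observed ΔE = 480.7 m.
Subtracting the expected shift leaves a residual of 54.5 − (74.7) = -20.2 m north and 480.7 − (475.1) = 5.6 m east.
Residual distance = √((-20.2)² + 5.6²) = 21.0 m.

21 m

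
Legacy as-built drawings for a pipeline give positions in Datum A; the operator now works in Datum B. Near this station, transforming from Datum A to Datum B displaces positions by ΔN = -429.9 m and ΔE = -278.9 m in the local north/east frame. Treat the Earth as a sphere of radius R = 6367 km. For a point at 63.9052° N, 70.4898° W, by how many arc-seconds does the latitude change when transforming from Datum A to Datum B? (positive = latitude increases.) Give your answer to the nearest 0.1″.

Δφ = -13.9″

On a sphere of radius R, 1 rad of latitude = R, so Δφ = ΔN / R = -429.9 / 6367000 = -6.7520e-05 rad = -13.927″.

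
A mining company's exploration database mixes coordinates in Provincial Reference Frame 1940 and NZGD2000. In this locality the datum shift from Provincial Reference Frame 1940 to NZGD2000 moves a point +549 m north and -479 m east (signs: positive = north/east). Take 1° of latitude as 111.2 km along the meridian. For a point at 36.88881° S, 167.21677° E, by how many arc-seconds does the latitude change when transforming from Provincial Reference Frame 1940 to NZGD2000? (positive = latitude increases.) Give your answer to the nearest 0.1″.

1° of latitude = 111.2 km, so Δφ = 549.0 / 111200 = 0.0049371° = 17.773″.

Δφ = 17.8″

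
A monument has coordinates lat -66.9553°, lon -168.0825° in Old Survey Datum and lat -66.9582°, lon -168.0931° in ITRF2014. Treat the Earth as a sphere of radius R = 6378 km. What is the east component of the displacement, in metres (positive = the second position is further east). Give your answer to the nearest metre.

ΔE = -462 m

Δφ = -66.9582° − -66.9553° = -0.0029°; Δλ = -168.0931° − -168.0825° = -0.0106°.
1° along a meridian = πR/180 = 111317 m.
ΔN = Δφ × 111317 = -322.8 m; ΔE = Δλ × 111317 × cos(-66.9553°) = -0.0106 × 111317 × 0.391449 = -461.9 m.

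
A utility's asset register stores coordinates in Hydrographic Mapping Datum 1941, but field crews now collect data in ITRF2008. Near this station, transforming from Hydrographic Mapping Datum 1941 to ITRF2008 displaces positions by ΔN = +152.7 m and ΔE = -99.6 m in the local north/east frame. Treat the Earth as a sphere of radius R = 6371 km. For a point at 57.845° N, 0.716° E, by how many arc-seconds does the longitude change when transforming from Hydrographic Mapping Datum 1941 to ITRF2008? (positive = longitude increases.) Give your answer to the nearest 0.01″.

Δλ = -6.06″

At latitude 57.845°, cos φ = 0.532212.
One radian of longitude at latitude φ spans R cos φ, so Δλ = ΔE / (R cos φ) = -99.6 / (6371000 × 0.532212) = -2.9374e-05 rad = -6.059″.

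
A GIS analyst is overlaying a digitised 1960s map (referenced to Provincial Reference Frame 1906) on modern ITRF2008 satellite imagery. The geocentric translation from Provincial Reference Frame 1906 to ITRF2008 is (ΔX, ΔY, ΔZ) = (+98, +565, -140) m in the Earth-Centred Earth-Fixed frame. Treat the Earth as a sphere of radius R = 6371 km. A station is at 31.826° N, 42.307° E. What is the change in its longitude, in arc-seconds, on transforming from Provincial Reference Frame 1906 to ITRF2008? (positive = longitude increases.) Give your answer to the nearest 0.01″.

Δλ = 13.41″

sin φ = 0.527341, cos φ = 0.849653, sin λ = 0.673103, cos λ = 0.739549.
East component: ΔE = −sin λ·ΔX + cos λ·ΔY = −(0.673103)(98) + (0.739549)(565) = 351.88 m.
1° of latitude spans πR/180 = 111195 m; at latitude φ, 1° of longitude spans that × cos φ = 94477.2 m, so Δλ = 351.88 / 94477.2 × 3600 = 13.408″.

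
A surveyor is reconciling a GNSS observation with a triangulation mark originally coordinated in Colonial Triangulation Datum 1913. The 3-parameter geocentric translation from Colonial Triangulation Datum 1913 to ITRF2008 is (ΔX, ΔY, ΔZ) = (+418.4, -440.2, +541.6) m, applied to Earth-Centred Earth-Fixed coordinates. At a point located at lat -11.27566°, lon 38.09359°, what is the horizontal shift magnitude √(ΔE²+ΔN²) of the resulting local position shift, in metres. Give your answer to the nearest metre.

The local east axis at (φ, λ) is (−sin λ, cos λ, 0), so ΔE = −sin(38.09359°)·418.4 + cos(38.09359°)·(-440.2) = -604.57 m.
The local north axis is (−sin φ cos λ, −sin φ sin λ, cos φ), giving ΔN = 64.384 − 53.102 + 531.146 = 542.43 m.
Horizontal magnitude = √(ΔE² + ΔN²) = √((-604.57)² + 542.43²) = 812.24 m.

812 m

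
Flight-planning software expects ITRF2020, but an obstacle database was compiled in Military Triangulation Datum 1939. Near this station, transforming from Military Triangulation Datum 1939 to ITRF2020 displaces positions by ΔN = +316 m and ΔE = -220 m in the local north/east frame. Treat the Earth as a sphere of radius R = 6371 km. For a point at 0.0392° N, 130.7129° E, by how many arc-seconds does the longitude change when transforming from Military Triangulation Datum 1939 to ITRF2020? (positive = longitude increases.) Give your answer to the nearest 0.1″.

At latitude 0.0392°, cos φ = 1.000000.
One radian of longitude at latitude φ spans R cos φ, so Δλ = ΔE / (R cos φ) = -220.0 / (6371000 × 1.000000) = -3.4531e-05 rad = -7.123″.

Δλ = -7.1″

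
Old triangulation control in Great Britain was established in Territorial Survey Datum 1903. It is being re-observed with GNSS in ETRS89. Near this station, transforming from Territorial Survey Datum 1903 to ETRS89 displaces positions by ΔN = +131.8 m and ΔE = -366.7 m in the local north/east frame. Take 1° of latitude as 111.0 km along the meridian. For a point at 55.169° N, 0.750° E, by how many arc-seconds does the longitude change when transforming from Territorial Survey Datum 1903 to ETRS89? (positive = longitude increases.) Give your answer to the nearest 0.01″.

At latitude 55.169°, cos φ = 0.571158.
1° of longitude at this latitude = 111.0 × cos φ = 63.40 km, so Δλ = -366.7 / 63398.5 = -0.0057840° = -20.823″.

Δλ = -20.82″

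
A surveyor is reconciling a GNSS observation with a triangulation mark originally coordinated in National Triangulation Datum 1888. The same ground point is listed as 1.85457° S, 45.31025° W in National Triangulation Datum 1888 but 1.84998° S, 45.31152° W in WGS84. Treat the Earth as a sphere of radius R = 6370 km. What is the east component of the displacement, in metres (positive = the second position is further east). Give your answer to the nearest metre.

ΔE = -141 m

Δφ = -1.84998° − -1.85457° = +0.00459°; Δλ = -45.31152° − -45.31025° = -0.00127°.
1° along a meridian = πR/180 = 111177 m.
ΔN = Δφ × 111177 = 510.3 m; ΔE = Δλ × 111177 × cos(-1.85457°) = -0.00127 × 111177 × 0.999476 = -141.1 m.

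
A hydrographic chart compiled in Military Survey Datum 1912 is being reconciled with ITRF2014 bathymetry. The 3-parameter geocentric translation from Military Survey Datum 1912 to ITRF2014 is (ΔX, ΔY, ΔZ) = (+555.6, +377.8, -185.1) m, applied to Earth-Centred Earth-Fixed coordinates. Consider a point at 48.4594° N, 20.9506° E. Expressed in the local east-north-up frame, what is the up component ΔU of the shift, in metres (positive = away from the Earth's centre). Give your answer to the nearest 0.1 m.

The local up (radial) axis is (cos φ cos λ, cos φ sin λ, sin φ), giving ΔU = 344.088 + 89.583 − 138.545 = 295.13 m.

ΔU = 295.1 m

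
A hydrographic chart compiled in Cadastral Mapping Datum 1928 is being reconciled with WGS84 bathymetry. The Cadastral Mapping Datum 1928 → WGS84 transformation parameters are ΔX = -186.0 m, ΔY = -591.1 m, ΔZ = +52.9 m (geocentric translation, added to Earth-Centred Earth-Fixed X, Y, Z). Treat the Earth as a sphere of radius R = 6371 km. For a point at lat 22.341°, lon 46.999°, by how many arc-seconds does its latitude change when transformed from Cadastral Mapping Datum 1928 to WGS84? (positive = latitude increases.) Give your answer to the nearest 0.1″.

Δφ = 8.5″

sin φ = 0.380118, cos φ = 0.924938, sin λ = 0.731342, cos λ = 0.682011.
North component: ΔN = −sin φ cos λ·ΔX − sin φ sin λ·ΔY + cos φ·ΔZ = −(0.380118)(0.682011)(-186.0) − (0.380118)(0.731342)(-591.1) + (0.924938)(52.9) = 261.47 m.
1° of latitude spans πR/180 = 111195 m, so Δφ = 261.47 / 111195 × 3600 = 8.465″.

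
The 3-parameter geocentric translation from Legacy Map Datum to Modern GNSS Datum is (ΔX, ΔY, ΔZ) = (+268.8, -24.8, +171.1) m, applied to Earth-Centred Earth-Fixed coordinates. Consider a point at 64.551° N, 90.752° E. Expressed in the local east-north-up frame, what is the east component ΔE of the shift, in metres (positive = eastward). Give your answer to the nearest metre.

At φ = 64.551°, λ = 90.752°: sin φ = 0.902968, cos φ = 0.429708, sin λ = 0.999914, cos λ = -0.013124.
ΔE = −sin λ·ΔX + cos λ·ΔY = −(0.999914)·(268.8) + (-0.013124)·(-24.8) = -268.45 m.

ΔE = -268 m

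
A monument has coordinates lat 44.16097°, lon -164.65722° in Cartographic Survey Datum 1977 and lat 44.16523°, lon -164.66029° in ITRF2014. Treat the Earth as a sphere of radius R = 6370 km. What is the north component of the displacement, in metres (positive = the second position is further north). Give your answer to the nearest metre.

Δφ = 44.16523° − 44.16097° = +0.00426°; Δλ = -164.66029° − -164.65722° = -0.00307°.
1° along a meridian = πR/180 = 111177 m.
ΔN = Δφ × 111177 = 473.6 m; ΔE = Δλ × 111177 × cos(44.16097°) = -0.00307 × 111177 × 0.717385 = -244.9 m.

ΔN = 474 m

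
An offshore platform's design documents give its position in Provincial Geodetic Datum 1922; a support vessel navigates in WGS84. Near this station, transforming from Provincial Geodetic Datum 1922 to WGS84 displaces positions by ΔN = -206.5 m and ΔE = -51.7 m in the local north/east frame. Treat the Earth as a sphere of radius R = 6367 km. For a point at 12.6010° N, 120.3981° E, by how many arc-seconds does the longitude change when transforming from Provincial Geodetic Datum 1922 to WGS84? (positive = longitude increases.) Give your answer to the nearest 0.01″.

Δλ = -1.72″

At latitude 12.6010°, cos φ = 0.975913.
One radian of longitude at latitude φ spans R cos φ, so Δλ = ΔE / (R cos φ) = -51.7 / (6367000 × 0.975913) = -8.3204e-06 rad = -1.716″.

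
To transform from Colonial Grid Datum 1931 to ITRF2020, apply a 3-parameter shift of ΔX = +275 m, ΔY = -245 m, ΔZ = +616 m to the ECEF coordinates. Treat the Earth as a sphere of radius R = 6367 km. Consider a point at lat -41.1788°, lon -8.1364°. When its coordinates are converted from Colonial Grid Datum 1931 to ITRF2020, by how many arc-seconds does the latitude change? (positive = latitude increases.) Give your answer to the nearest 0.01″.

Δφ = 21.57″

sin φ = -0.658411, cos φ = 0.752659, sin λ = -0.141530, cos λ = 0.989934.
North component: ΔN = −sin φ cos λ·ΔX − sin φ sin λ·ΔY + cos φ·ΔZ = −(-0.658411)(0.989934)(275) − (-0.658411)(-0.141530)(-245) + (0.752659)(616) = 665.71 m.
1° of latitude spans πR/180 = 111125 m, so Δφ = 665.71 / 111125 × 3600 = 21.566″.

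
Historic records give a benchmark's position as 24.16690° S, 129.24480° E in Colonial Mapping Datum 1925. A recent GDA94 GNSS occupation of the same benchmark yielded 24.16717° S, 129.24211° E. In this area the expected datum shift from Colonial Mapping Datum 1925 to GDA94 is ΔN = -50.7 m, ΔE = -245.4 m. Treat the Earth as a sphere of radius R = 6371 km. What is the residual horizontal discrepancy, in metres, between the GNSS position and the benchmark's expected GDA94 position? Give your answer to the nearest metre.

34 m

Observed coordinate differences: Δφ = -0.00027°, Δλ = -0.00269°.
Converting to metres (1° lat = 111195 m, cos φ = 0.912357): observed ΔN = -30.0 m, observed ΔE = -272.9 m.
Subtracting the expected shift leaves a residual of -30.0 − (-50.7) = 20.7 m north and -272.9 − (-245.4) = -27.5 m east.
Residual distance = √(20.7² + (-27.5)²) = 34.4 m.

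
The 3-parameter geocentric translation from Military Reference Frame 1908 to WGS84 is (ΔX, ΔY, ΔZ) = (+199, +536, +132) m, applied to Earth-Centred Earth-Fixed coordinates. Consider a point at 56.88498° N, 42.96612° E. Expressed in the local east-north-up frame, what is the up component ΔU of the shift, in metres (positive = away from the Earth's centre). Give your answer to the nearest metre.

At φ = 56.88498°, λ = 42.96612°: sin φ = 0.837576, cos φ = 0.546322, sin λ = 0.681566, cos λ = 0.731757.
ΔU = cos φ cos λ·ΔX + cos φ sin λ·ΔY + sin φ·ΔZ = (0.546322)(0.731757)(199) + (0.546322)(0.681566)(536) + (0.837576)(132) = 389.70 m.

ΔU = 390 m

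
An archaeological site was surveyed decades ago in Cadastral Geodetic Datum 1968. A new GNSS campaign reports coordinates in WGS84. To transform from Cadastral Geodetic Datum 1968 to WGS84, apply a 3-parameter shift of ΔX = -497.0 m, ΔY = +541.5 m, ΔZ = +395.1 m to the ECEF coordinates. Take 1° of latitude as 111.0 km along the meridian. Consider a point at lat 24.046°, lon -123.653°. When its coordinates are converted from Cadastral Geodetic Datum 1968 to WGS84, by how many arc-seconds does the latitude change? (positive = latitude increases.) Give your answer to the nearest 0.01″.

Δφ = 14.02″

sin φ = 0.407470, cos φ = 0.913219, sin λ = -0.832409, cos λ = -0.554162.
North component: ΔN = −sin φ cos λ·ΔX − sin φ sin λ·ΔY + cos φ·ΔZ = −(0.407470)(-0.554162)(-497.0) − (0.407470)(-0.832409)(541.5) + (0.913219)(395.1) = 432.25 m.
1° of latitude spans 111000 m, so Δφ = 432.25 / 111000 × 3600 = 14.019″.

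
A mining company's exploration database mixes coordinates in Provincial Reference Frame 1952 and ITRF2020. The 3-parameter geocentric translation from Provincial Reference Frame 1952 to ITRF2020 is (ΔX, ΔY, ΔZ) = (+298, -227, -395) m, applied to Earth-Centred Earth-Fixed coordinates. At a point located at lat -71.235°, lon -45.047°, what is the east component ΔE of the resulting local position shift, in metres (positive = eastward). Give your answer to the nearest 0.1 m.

ΔE = 50.5 m

The local east axis at (φ, λ) is (−sin λ, cos λ, 0), so ΔE = −sin(-45.047°)·298 + cos(-45.047°)·(-227) = 50.51 m.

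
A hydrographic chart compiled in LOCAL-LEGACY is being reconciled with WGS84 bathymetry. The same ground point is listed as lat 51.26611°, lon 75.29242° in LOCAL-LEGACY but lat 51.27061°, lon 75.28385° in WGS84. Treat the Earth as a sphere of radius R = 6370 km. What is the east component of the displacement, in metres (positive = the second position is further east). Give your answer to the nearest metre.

ΔE = -596 m

Δφ = 51.27061° − 51.26611° = +0.00450°; Δλ = 75.28385° − 75.29242° = -0.00857°.
1° along a meridian = πR/180 = 111177 m.
ΔN = Δφ × 111177 = 500.3 m; ΔE = Δλ × 111177 × cos(51.26611°) = -0.00857 × 111177 × 0.625704 = -596.2 m.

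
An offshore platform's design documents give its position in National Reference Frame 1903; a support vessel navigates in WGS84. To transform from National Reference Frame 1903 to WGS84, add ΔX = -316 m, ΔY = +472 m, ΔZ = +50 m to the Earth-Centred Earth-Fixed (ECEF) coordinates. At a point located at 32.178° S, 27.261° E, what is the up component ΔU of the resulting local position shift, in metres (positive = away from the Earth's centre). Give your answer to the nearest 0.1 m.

ΔU = -81.4 m

The local up (radial) axis is (cos φ cos λ, cos φ sin λ, sin φ), giving ΔU = -237.755 + 182.989 − 26.628 = -81.39 m.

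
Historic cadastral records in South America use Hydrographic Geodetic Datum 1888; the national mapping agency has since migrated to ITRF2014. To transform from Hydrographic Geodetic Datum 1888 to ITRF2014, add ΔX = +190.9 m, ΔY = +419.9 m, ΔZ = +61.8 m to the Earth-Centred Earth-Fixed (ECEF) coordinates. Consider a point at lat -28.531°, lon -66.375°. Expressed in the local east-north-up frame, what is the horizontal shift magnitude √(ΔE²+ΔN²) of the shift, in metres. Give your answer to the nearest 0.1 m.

The local east axis at (φ, λ) is (−sin λ, cos λ, 0), so ΔE = −sin(-66.375°)·190.9 + cos(-66.375°)·419.9 = 343.17 m.
The local north axis is (−sin φ cos λ, −sin φ sin λ, cos φ), giving ΔN = 36.540 − 183.749 + 54.295 = -92.91 m.
Horizontal magnitude = √(ΔE² + ΔN²) = √(343.17² + (-92.91)²) = 355.53 m.

355.5 m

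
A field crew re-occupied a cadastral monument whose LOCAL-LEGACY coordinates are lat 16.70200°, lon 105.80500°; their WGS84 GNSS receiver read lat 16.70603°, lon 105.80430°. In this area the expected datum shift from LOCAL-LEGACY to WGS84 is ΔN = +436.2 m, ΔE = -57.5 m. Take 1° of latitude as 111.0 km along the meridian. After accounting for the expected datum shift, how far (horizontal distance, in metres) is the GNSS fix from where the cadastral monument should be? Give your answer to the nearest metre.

Observed coordinate differences: Δφ = +0.00403°, Δλ = -0.00070°.
Converting to metres (1° lat = 111000 m, cos φ = 0.957812): observed ΔN = 447.3 m, observed ΔE = -74.4 m.
Subtracting the expected shift leaves a residual of 447.3 − (436.2) = 11.1 m north and -74.4 − (-57.5) = -16.9 m east.
Residual distance = √(11.1² + (-16.9)²) = 20.3 m.

20 m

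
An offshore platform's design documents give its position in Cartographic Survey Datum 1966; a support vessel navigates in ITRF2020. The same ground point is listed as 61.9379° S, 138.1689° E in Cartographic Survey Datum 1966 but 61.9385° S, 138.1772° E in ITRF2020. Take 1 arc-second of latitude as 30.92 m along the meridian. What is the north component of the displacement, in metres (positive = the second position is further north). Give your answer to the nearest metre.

Δφ = -61.9385° − -61.9379° = -0.0006°; Δλ = 138.1772° − 138.1689° = +0.0083°.
1° of latitude = 3600 × 30.92 = 111312 m.
ΔN = Δφ × 111312 = -66.8 m; ΔE = Δλ × 111312 × cos(-61.9379°) = +0.0083 × 111312 × 0.470428 = 434.6 m.

ΔN = -67 m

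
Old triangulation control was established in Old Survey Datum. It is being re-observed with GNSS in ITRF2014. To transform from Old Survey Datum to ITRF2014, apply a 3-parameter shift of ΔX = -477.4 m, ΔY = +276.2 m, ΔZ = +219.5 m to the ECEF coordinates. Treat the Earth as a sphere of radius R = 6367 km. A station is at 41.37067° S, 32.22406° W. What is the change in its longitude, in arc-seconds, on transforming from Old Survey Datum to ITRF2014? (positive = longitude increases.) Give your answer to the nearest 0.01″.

Δλ = -0.90″

sin φ = -0.660928, cos φ = 0.750450, sin λ = -0.533232, cos λ = 0.845969.
East component: ΔE = −sin λ·ΔX + cos λ·ΔY = −(-0.533232)(-477.4) + (0.845969)(276.2) = -20.91 m.
1° of latitude spans πR/180 = 111125 m; at latitude φ, 1° of longitude spans that × cos φ = 83393.8 m, so Δλ = -20.91 / 83393.8 × 3600 = -0.903″.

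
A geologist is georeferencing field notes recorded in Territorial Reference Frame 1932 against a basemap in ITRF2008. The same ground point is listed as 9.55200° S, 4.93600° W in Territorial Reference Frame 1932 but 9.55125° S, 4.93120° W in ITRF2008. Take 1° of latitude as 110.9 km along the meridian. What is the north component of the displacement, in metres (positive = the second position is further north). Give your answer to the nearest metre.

ΔN = 83 m

Δφ = -9.55125° − -9.55200° = +0.00075°; Δλ = -4.93120° − -4.93600° = +0.00480°.
ΔN = Δφ × 110900 = 83.2 m; ΔE = Δλ × 110900 × cos(-9.55200°) = +0.00480 × 110900 × 0.986135 = 524.9 m.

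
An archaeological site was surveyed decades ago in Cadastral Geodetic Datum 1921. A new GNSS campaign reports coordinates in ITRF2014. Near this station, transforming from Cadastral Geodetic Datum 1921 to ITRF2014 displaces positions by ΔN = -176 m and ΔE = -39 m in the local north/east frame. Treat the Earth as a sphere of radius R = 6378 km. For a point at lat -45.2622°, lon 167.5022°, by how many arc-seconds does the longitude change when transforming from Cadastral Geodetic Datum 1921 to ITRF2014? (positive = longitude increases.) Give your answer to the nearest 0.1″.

At latitude -45.2622°, cos φ = 0.703863.
One radian of longitude at latitude φ spans R cos φ, so Δλ = ΔE / (R cos φ) = -39.0 / (6378000 × 0.703863) = -8.6874e-06 rad = -1.792″.

Δλ = -1.8″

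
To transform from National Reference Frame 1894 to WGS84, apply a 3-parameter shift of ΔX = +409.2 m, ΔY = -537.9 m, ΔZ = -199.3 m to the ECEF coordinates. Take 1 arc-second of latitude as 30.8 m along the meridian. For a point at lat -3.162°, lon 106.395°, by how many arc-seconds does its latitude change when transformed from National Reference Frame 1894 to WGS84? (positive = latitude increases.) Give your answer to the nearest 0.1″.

sin φ = -0.055159, cos φ = 0.998478, sin λ = 0.959339, cos λ = -0.282258.
North component: ΔN = −sin φ cos λ·ΔX − sin φ sin λ·ΔY + cos φ·ΔZ = −(-0.055159)(-0.282258)(409.2) − (-0.055159)(0.959339)(-537.9) + (0.998478)(-199.3) = -233.83 m.
1° of latitude spans 3600 × 30.80 = 110880 m, so Δφ = -233.83 / 110880 × 3600 = -7.592″.

Δφ = -7.6″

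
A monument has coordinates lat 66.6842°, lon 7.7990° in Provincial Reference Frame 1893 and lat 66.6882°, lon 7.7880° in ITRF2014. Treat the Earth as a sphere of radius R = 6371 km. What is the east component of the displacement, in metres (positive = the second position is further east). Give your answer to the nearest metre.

Δφ = 66.6882° − 66.6842° = +0.0040°; Δλ = 7.7880° − 7.7990° = -0.0110°.
1° along a meridian = πR/180 = 111195 m.
ΔN = Δφ × 111195 = 444.8 m; ΔE = Δλ × 111195 × cos(66.6842°) = -0.0110 × 111195 × 0.395799 = -484.1 m.

ΔE = -484 m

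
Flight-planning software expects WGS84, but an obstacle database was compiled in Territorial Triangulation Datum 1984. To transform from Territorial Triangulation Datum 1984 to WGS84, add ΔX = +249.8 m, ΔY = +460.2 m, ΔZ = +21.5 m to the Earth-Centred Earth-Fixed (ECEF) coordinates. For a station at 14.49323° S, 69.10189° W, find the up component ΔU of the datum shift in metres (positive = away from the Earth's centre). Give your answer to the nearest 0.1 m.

The local up (radial) axis is (cos φ cos λ, cos φ sin λ, sin φ), giving ΔU = 86.270 − 416.245 − 5.381 = -335.36 m.

ΔU = -335.4 m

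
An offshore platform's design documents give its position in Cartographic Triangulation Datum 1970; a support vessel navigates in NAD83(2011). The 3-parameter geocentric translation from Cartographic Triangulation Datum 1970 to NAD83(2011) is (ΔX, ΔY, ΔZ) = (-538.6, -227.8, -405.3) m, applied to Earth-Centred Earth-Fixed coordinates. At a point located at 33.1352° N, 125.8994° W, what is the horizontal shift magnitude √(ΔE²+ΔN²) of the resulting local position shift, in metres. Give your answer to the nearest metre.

The local east axis at (φ, λ) is (−sin λ, cos λ, 0), so ΔE = −sin(-125.8994°)·(-538.6) + cos(-125.8994°)·(-227.8) = -302.72 m.
The local north axis is (−sin φ cos λ, −sin φ sin λ, cos φ), giving ΔN = -172.630 − 100.867 − 339.391 = -612.89 m.
Horizontal magnitude = √(ΔE² + ΔN²) = √((-302.72)² + (-612.89)²) = 683.57 m.

684 m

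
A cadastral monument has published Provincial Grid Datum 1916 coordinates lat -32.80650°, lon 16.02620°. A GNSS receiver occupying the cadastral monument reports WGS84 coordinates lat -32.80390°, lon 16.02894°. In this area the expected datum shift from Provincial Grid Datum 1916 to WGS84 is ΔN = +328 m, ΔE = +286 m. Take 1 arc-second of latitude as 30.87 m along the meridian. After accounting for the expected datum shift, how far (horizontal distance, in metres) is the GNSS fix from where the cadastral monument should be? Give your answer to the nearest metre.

Observed coordinate differences: Δφ = +0.00260°, Δλ = +0.00274°.
Converting to metres (1° lat = 111132 m, cos φ = 0.840505): observed ΔN = 288.9 m, observed ΔE = 255.9 m.
Subtracting the expected shift leaves a residual of 288.9 − (328) = -39.1 m north and 255.9 − (286) = -30.1 m east.
Residual distance = √((-39.1)² + (-30.1)²) = 49.3 m.

49 m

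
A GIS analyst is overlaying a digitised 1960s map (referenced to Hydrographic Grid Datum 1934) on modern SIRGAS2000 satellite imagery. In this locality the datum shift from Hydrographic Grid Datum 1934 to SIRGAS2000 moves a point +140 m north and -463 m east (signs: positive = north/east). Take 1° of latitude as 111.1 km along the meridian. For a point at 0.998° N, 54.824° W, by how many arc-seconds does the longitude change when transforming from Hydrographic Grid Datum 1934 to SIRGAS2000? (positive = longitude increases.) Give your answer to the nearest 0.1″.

Δλ = -15.0″

At latitude 0.998°, cos φ = 0.999848.
1° of longitude at this latitude = 111.1 × cos φ = 111.08 km, so Δλ = -463.0 / 111083.1 = -0.0041680° = -15.005″.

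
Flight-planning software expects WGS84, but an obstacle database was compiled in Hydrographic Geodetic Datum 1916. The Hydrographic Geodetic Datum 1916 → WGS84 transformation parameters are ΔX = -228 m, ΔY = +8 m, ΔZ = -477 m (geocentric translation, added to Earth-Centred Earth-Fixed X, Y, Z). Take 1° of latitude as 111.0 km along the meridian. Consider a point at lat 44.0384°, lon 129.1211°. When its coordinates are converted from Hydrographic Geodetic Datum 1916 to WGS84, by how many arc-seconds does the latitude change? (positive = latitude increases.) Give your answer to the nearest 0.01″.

sin φ = 0.695140, cos φ = 0.718874, sin λ = 0.775814, cos λ = -0.630962.
North component: ΔN = −sin φ cos λ·ΔX − sin φ sin λ·ΔY + cos φ·ΔZ = −(0.695140)(-0.630962)(-228) − (0.695140)(0.775814)(8) + (0.718874)(-477) = -447.22 m.
1° of latitude spans 111000 m, so Δφ = -447.22 / 111000 × 3600 = -14.504″.

Δφ = -14.50″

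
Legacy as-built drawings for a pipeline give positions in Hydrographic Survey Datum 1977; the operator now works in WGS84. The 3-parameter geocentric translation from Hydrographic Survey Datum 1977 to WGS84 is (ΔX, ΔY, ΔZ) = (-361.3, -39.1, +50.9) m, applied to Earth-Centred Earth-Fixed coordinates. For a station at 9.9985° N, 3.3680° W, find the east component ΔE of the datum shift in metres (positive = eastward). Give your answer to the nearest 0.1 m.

The local east axis at (φ, λ) is (−sin λ, cos λ, 0), so ΔE = −sin(-3.3680°)·(-361.3) + cos(-3.3680°)·(-39.1) = -60.26 m.

ΔE = -60.3 m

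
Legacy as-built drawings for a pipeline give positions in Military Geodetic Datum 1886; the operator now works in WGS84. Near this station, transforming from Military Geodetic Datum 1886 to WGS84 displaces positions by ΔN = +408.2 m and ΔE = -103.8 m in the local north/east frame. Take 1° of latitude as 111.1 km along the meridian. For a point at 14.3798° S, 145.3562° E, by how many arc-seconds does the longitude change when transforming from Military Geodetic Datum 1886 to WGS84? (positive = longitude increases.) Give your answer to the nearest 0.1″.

Δλ = -3.5″

At latitude -14.3798°, cos φ = 0.968671.
1° of longitude at this latitude = 111.1 × cos φ = 107.62 km, so Δλ = -103.8 / 107619.3 = -0.0009645° = -3.472″.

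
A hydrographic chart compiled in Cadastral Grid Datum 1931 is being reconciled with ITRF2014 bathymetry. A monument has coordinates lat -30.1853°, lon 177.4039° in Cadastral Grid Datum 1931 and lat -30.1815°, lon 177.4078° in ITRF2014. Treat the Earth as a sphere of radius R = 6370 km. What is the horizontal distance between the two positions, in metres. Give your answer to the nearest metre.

Δφ = -30.1815° − -30.1853° = +0.0038°; Δλ = 177.4078° − 177.4039° = +0.0039°.
1° along a meridian = πR/180 = 111177 m.
ΔN = Δφ × 111177 = 422.5 m; ΔE = Δλ × 111177 × cos(-30.1853°) = +0.0039 × 111177 × 0.864404 = 374.8 m.
Distance = √(ΔE² + ΔN²) = √(374.8² + 422.5²) = 564.8 m.

565 m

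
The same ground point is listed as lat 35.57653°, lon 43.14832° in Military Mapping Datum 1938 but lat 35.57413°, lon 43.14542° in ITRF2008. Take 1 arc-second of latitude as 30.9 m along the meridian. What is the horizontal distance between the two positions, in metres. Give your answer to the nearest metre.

Δφ = 35.57413° − 35.57653° = -0.00240°; Δλ = 43.14542° − 43.14832° = -0.00290°.
1° of latitude = 3600 × 30.90 = 111240 m.
ΔN = Δφ × 111240 = -267.0 m; ΔE = Δλ × 111240 × cos(35.57653°) = -0.00290 × 111240 × 0.813339 = -262.4 m.
Distance = √(ΔE² + ΔN²) = √((-262.4)² + (-267.0)²) = 374.3 m.

374 m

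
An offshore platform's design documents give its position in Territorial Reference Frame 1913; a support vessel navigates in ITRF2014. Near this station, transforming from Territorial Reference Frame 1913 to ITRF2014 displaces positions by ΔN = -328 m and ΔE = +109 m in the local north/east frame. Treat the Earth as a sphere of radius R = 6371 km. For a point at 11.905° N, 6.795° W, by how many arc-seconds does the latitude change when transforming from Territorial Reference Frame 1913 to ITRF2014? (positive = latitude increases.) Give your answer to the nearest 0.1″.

On a sphere of radius R, 1 rad of latitude = R, so Δφ = ΔN / R = -328.0 / 6371000 = -5.1483e-05 rad = -10.619″.

Δφ = -10.6″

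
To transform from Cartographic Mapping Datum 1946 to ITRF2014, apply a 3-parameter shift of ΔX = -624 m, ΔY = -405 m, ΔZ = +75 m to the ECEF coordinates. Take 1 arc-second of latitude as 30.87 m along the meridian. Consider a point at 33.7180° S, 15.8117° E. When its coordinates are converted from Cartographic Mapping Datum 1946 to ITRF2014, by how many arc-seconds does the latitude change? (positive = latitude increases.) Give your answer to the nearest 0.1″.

Δφ = -10.8″

sin φ = -0.555106, cos φ = 0.831780, sin λ = 0.272477, cos λ = 0.962162.
North component: ΔN = −sin φ cos λ·ΔX − sin φ sin λ·ΔY + cos φ·ΔZ = −(-0.555106)(0.962162)(-624) − (-0.555106)(0.272477)(-405) + (0.831780)(75) = -332.15 m.
1° of latitude spans 3600 × 30.87 = 111132 m, so Δφ = -332.15 / 111132 × 3600 = -10.760″.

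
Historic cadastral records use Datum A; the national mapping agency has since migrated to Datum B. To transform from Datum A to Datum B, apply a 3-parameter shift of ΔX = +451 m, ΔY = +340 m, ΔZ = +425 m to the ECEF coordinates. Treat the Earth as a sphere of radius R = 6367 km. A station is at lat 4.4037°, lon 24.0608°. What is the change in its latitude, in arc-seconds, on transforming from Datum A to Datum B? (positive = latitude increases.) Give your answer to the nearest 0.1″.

Δφ = 12.4″

sin φ = 0.076783, cos φ = 0.997048, sin λ = 0.407706, cos λ = 0.913113.
North component: ΔN = −sin φ cos λ·ΔX − sin φ sin λ·ΔY + cos φ·ΔZ = −(0.076783)(0.913113)(451) − (0.076783)(0.407706)(340) + (0.997048)(425) = 381.48 m.
1° of latitude spans πR/180 = 111125 m, so Δφ = 381.48 / 111125 × 3600 = 12.358″.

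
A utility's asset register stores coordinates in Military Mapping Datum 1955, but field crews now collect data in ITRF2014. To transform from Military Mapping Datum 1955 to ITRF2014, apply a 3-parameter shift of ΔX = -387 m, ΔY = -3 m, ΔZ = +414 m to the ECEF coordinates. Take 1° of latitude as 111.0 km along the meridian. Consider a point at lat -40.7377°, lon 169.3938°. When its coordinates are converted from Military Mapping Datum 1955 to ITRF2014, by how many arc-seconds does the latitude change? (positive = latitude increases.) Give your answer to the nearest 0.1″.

Δφ = 18.2″

sin φ = -0.652597, cos φ = 0.757705, sin λ = 0.184058, cos λ = -0.982915.
North component: ΔN = −sin φ cos λ·ΔX − sin φ sin λ·ΔY + cos φ·ΔZ = −(-0.652597)(-0.982915)(-387) − (-0.652597)(0.184058)(-3) + (0.757705)(414) = 561.57 m.
1° of latitude spans 111000 m, so Δφ = 561.57 / 111000 × 3600 = 18.213″.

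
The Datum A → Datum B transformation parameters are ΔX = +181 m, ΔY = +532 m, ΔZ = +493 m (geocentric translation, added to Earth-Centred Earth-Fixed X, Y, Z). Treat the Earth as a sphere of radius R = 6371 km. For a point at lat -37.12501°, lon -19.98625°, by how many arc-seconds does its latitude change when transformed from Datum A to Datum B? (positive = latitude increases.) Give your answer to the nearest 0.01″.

Δφ = 12.50″

sin φ = -0.603556, cos φ = 0.797321, sin λ = -0.341795, cos λ = 0.939775.
North component: ΔN = −sin φ cos λ·ΔX − sin φ sin λ·ΔY + cos φ·ΔZ = −(-0.603556)(0.939775)(181) − (-0.603556)(-0.341795)(532) + (0.797321)(493) = 386.00 m.
1° of latitude spans πR/180 = 111195 m, so Δφ = 386.00 / 111195 × 3600 = 12.497″.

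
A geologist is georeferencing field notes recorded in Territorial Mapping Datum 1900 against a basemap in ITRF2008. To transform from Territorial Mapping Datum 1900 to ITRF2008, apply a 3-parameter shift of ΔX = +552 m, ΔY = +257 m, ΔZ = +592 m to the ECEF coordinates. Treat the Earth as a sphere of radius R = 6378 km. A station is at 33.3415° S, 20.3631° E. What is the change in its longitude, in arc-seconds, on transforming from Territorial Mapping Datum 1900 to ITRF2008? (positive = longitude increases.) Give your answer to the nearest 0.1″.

sin φ = -0.549628, cos φ = 0.835409, sin λ = 0.347968, cos λ = 0.937506.
East component: ΔE = −sin λ·ΔX + cos λ·ΔY = −(0.347968)(552) + (0.937506)(257) = 48.86 m.
1° of latitude spans πR/180 = 111317 m; at latitude φ, 1° of longitude spans that × cos φ = 92995.4 m, so Δλ = 48.86 / 92995.4 × 3600 = 1.891″.

Δλ = 1.9″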